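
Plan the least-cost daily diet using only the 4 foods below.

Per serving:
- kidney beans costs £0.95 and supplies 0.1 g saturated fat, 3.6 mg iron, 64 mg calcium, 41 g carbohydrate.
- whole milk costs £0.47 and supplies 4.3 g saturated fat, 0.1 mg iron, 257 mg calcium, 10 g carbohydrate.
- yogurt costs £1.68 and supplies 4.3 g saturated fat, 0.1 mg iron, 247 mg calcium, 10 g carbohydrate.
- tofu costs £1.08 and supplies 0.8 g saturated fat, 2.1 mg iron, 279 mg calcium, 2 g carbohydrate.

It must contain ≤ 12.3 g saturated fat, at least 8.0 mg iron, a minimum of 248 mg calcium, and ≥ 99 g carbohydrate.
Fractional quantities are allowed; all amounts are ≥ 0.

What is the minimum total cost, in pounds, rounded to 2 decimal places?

Set it up as a linear program. Let x1 = servings of kidney beans, x2 = servings of whole milk, x3 = servings of yogurt, x4 = servings of tofu.
Minimise 0.95x1 + 0.47x2 + 1.68x3 + 1.08x4 subject to:
  0.1x1 + 4.3x2 + 4.3x3 + 0.8x4 ≤ 12.3   (saturated fat)
  3.6x1 + 0.1x2 + 0.1x3 + 2.1x4 ≥ 8   (iron)
  64x1 + 257x2 + 247x3 + 279x4 ≥ 248   (calcium)
  41x1 + 10x2 + 10x3 + 2x4 ≥ 99   (carbohydrate)
  x1, x2, x3, x4 ≥ 0.
At the optimum only kidney beans, whole milk are positive (yogurt, tofu = 0). Binding constraints: calcium and carbohydrate.
So kidney beans = 2.32 servings, whole milk = 0.3872 servings.
Total cost: 0.95·2.32 + 0.47·0.3872 = 2.3860.

£2.39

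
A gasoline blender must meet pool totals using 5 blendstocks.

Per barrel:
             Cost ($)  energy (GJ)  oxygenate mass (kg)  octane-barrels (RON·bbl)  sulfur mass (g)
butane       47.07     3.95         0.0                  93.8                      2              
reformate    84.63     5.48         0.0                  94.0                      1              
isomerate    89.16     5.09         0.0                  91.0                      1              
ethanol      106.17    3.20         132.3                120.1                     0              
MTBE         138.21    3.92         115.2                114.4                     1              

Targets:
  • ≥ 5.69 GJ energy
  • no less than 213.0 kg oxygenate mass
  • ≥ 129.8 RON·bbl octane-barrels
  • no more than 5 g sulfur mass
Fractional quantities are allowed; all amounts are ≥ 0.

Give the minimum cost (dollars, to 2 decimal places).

$177.34

Treat it as an LP. Let x1 = barrels of butane, x2 = barrels of reformate, x3 = barrels of isomerate, x4 = barrels of ethanol, x5 = barrels of MTBE.
Minimize 47.07x1 + 84.63x2 + 89.16x3 + 106.17x4 + 138.21x5 subject to:
  3.95x1 + 5.48x2 + 5.09x3 + 3.2x4 + 3.92x5 ≥ 5.69   (energy)
  132.3x4 + 115.2x5 ≥ 213   (oxygenate mass)
  93.8x1 + 94x2 + 91x3 + 120.1x4 + 114.4x5 ≥ 129.8   (octane-barrels)
  2x1 + 1x2 + 1x3 + 1x5 ≤ 5   (sulfur mass)
  x1, x2, x3, x4, x5 ≥ 0.
The cheapest feasible vertex uses only butane, ethanol; reformate, isomerate, MTBE are not used. Binding constraints: energy and oxygenate mass.
Solving gives x1 = 0.1362, x4 = 1.61.
Hence cost = 47.07·0.1362 + 106.17·1.61 = $177.3446.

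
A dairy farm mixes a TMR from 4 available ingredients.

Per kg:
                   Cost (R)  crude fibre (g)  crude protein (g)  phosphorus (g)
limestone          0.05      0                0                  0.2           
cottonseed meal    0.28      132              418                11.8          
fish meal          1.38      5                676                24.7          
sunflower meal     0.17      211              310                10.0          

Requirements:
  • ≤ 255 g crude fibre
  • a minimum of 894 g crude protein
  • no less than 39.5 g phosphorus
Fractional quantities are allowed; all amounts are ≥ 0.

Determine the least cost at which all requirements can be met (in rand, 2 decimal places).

R1.48

Let x1 = kg of limestone, x2 = kg of cottonseed meal, x3 = kg of fish meal, x4 = kg of sunflower meal.
min 0.05x1 + 0.28x2 + 1.38x3 + 0.17x4 with:
  132x2 + 5x3 + 211x4 ≤ 255   (crude fibre)
  418x2 + 676x3 + 310x4 ≥ 894   (crude protein)
  0.2x1 + 11.8x2 + 24.7x3 + 10x4 ≥ 39.5   (phosphorus)
  x1, x2, x3, x4 ≥ 0.
The optimal basis is {cottonseed meal, fish meal}; limestone, sunflower meal drop out. The crude fibre and phosphorus requirements are met with equality.
That vertex is x2 = 1.906, x3 = 0.6888.
Cost = 0.28·1.906 + 1.38·0.6888 = 1.4842.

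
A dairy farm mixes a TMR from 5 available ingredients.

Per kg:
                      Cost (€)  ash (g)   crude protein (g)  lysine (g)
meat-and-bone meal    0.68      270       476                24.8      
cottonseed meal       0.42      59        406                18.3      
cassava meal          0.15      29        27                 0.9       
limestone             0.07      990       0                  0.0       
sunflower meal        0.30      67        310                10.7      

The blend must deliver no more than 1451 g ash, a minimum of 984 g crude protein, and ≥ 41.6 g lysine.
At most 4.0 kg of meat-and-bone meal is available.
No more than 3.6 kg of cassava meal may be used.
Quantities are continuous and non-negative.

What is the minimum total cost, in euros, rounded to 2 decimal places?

Set it up as a linear program. Let x1 = kg of meat-and-bone meal, x2 = kg of cottonseed meal, x3 = kg of cassava meal, x4 = kg of limestone, x5 = kg of sunflower meal.
Minimise 0.68x1 + 0.42x2 + 0.15x3 + 0.07x4 + 0.3x5 subject to:
  270x1 + 59x2 + 29x3 + 990x4 + 67x5 ≤ 1451   (ash)
  476x1 + 406x2 + 27x3 + 310x5 ≥ 984   (crude protein)
  24.8x1 + 18.3x2 + 0.9x3 + 10.7x5 ≥ 41.6   (lysine)
  x1 ≤ 4
  x3 ≤ 3.6
  x1, x2, x3, x4, x5 ≥ 0.
The optimal basis is {cottonseed meal, sunflower meal}; meat-and-bone meal, cassava meal, limestone drop out. There the crude protein and lysine constraints are tight.
That vertex is x2 = 1.781, x5 = 0.8411.
Total cost: 0.42·1.781 + 0.3·0.8411 = 1.0004.

€1.00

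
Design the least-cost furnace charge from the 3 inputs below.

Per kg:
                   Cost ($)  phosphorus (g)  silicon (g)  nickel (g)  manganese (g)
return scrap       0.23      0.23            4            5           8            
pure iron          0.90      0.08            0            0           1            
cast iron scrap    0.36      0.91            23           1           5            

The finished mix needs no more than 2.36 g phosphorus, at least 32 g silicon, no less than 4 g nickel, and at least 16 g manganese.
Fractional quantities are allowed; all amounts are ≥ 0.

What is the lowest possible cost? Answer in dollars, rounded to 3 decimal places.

$0.713

This is a linear program. Let x1 = kg of return scrap, x2 = kg of pure iron, x3 = kg of cast iron scrap.
Minimise 0.23x1 + 0.9x2 + 0.36x3 subject to:
  0.23x1 + 0.08x2 + 0.91x3 ≤ 2.36   (phosphorus)
  4x1 + 23x3 ≥ 32   (silicon)
  5x1 + 1x3 ≥ 4   (nickel)
  8x1 + 1x2 + 5x3 ≥ 16   (manganese)
  x1, x2, x3 ≥ 0.
The cheapest feasible vertex uses only return scrap, cast iron scrap; pure iron is not used. The silicon and manganese requirements are met with equality.
Solving gives x1 = 1.268, x3 = 1.171.
Hence cost = 0.23·1.268 + 0.36·1.171 = $0.71320.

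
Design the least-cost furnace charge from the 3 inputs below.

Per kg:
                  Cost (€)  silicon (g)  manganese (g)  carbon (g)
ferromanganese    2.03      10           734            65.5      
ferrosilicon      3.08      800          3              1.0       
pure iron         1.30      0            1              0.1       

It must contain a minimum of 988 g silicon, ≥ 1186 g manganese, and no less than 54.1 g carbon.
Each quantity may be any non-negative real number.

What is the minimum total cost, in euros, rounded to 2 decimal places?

Let x1 = kg of ferromanganese, x2 = kg of ferrosilicon, x3 = kg of pure iron.
Minimize 2.03x1 + 3.08x2 + 1.3x3 with:
  10x1 + 800x2 ≥ 988   (silicon)
  734x1 + 3x2 + 1x3 ≥ 1186   (manganese)
  65.5x1 + 1x2 + 0.1x3 ≥ 54.1   (carbon)
  x1, x2, x3 ≥ 0.
The minimum-cost mix takes nothing from pure iron — only ferromanganese, ferrosilicon. There the silicon and manganese constraints are tight.
So ferromanganese = 1.611 kg, ferrosilicon = 1.215 kg.
Objective = 2.03·1.611 + 3.08·1.215 = 7.0125.

€7.01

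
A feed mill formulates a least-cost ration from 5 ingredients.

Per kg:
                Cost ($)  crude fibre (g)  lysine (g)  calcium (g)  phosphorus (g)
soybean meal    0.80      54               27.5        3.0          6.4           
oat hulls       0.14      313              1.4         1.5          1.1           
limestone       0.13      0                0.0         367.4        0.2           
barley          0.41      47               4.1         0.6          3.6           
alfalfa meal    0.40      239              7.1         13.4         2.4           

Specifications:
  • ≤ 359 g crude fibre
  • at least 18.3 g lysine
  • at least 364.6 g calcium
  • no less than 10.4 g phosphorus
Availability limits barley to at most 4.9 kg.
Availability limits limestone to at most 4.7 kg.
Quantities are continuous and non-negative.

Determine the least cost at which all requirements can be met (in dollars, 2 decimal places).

Let x1 = kg of soybean meal, x2 = kg of oat hulls, x3 = kg of limestone, x4 = kg of barley, x5 = kg of alfalfa meal.
Minimize 0.8x1 + 0.14x2 + 0.13x3 + 0.41x4 + 0.4x5 s.t.:
  54x1 + 313x2 + 47x4 + 239x5 ≤ 359   (crude fibre)
  27.5x1 + 1.4x2 + 4.1x4 + 7.1x5 ≥ 18.3   (lysine)
  3x1 + 1.5x2 + 367.4x3 + 0.6x4 + 13.4x5 ≥ 364.6   (calcium)
  6.4x1 + 1.1x2 + 0.2x3 + 3.6x4 + 2.4x5 ≥ 10.4   (phosphorus)
  x4 ≤ 4.9
  x3 ≤ 4.7
  x1, x2, x3, x4, x5 ≥ 0.
The optimal basis is {soybean meal, limestone, barley}; oat hulls, alfalfa meal drop out. There the lysine, calcium, phosphorus constraints are tight.
Solving gives x1 = 0.3305, x3 = 0.986, x4 = 2.247.
Cost = 0.8·0.3305 + 0.13·0.986 + 0.41·2.247 = 1.3139.

$1.31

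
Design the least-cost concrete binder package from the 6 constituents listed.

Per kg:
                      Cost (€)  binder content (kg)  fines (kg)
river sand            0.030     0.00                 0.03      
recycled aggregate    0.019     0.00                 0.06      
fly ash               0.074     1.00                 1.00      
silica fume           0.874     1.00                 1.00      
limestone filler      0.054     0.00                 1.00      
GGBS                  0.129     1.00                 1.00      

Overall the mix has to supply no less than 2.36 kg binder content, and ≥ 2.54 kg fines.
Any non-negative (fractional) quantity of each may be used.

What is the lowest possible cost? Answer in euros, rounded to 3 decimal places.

€0.184

Let x1 = kg of river sand, x2 = kg of recycled aggregate, x3 = kg of fly ash, x4 = kg of silica fume, x5 = kg of limestone filler, x6 = kg of GGBS.
Minimise 0.03x1 + 0.019x2 + 0.074x3 + 0.874x4 + 0.054x5 + 0.129x6 with:
  1x3 + 1x4 + 1x6 ≥ 2.36   (binder content)
  0.03x1 + 0.06x2 + 1x3 + 1x4 + 1x5 + 1x6 ≥ 2.54   (fines)
  x1, x2, x3, x4, x5, x6 ≥ 0.
At the optimum only fly ash, limestone filler are positive (river sand, recycled aggregate, silica fume, GGBS = 0). There the binder content and fines constraints are tight.
So fly ash = 2.36 kg, limestone filler = 0.18 kg.
Total cost: 0.074·2.36 + 0.054·0.18 = 0.18436.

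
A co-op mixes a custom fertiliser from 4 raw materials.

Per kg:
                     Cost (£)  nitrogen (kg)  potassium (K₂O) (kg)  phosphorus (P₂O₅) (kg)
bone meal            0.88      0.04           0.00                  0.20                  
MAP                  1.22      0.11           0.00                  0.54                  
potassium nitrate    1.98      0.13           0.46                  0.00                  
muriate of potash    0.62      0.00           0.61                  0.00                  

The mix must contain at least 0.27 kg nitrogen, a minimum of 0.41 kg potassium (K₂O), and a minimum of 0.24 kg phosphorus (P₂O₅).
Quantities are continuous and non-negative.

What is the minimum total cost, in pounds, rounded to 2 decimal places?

£3.41

Let x1 = kg of bone meal, x2 = kg of MAP, x3 = kg of potassium nitrate, x4 = kg of muriate of potash.
min 0.88x1 + 1.22x2 + 1.98x3 + 0.62x4 subject to:
  0.04x1 + 0.11x2 + 0.13x3 ≥ 0.27   (nitrogen)
  0.46x3 + 0.61x4 ≥ 0.41   (potassium (K₂O))
  0.2x1 + 0.54x2 ≥ 0.24   (phosphorus (P₂O₅))
  x1, x2, x3, x4 ≥ 0.
The optimal basis is {MAP, muriate of potash}; bone meal, potassium nitrate drop out. Binding constraints: nitrogen and potassium (K₂O).
Optimal quantities: MAP = 2.455 kg, muriate of potash = 0.6721 kg.
Hence cost = 1.22·2.455 + 0.62·0.6721 = £3.4118.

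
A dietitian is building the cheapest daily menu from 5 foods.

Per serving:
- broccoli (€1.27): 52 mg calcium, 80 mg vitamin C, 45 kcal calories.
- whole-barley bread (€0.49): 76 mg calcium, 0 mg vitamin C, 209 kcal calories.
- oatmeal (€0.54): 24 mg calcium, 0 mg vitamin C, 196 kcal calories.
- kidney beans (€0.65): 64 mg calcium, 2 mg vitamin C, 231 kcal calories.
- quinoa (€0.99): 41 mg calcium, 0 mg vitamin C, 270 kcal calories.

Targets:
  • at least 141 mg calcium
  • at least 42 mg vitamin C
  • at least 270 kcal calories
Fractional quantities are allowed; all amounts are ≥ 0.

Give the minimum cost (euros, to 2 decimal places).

This is a linear program. Let x1 = servings of broccoli, x2 = servings of whole-barley bread, x3 = servings of oatmeal, x4 = servings of kidney beans, x5 = servings of quinoa.
min 1.27x1 + 0.49x2 + 0.54x3 + 0.65x4 + 0.99x5 with:
  52x1 + 76x2 + 24x3 + 64x4 + 41x5 ≥ 141   (calcium)
  80x1 + 2x4 ≥ 42   (vitamin C)
  45x1 + 209x2 + 196x3 + 231x4 + 270x5 ≥ 270   (calories)
  x1, x2, x3, x4, x5 ≥ 0.
At the optimum only broccoli, whole-barley bread are positive (oatmeal, kidney beans, quinoa = 0). Binding constraints: calcium and vitamin C.
Optimal quantities: broccoli = 0.525 servings, whole-barley bread = 1.496 servings.
Hence cost = 1.27·0.525 + 0.49·1.496 = €1.3998.

€1.40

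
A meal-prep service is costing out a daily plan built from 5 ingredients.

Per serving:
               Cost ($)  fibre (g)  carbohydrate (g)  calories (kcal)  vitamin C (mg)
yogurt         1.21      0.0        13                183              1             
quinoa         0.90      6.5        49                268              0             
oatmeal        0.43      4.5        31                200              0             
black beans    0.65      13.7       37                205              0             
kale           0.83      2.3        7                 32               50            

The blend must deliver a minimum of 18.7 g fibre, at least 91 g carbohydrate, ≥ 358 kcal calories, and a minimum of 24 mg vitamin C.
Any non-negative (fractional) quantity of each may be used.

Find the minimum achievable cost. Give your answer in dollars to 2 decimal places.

$1.69

Let x1 = servings of yogurt, x2 = servings of quinoa, x3 = servings of oatmeal, x4 = servings of black beans, x5 = servings of kale.
Minimize 1.21x1 + 0.9x2 + 0.43x3 + 0.65x4 + 0.83x5 s.t.:
  6.5x2 + 4.5x3 + 13.7x4 + 2.3x5 ≥ 18.7   (fibre)
  13x1 + 49x2 + 31x3 + 37x4 + 7x5 ≥ 91   (carbohydrate)
  183x1 + 268x2 + 200x3 + 205x4 + 32x5 ≥ 358   (calories)
  1x1 + 50x5 ≥ 24   (vitamin C)
  x1, x2, x3, x4, x5 ≥ 0.
The minimum-cost mix takes nothing from yogurt, quinoa — only oatmeal, black beans, kale. There the fibre, carbohydrate, vitamin C constraints are tight.
So oatmeal = 2.129 servings, black beans = 0.5852 servings, kale = 0.48 servings.
Cost = 0.43·2.129 + 0.65·0.5852 + 0.83·0.48 = 1.6943.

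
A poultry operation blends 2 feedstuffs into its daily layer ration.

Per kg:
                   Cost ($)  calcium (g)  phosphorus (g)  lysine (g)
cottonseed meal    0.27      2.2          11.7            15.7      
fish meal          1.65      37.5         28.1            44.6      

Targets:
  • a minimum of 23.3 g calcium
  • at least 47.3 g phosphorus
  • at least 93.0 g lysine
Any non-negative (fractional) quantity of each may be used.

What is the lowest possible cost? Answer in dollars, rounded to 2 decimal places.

$1.89

Let x1 = kg of cottonseed meal, x2 = kg of fish meal.
Minimise 0.27x1 + 1.65x2 with:
  2.2x1 + 37.5x2 ≥ 23.3   (calcium)
  11.7x1 + 28.1x2 ≥ 47.3   (phosphorus)
  15.7x1 + 44.6x2 ≥ 93   (lysine)
  x1, x2 ≥ 0.
Both inputs are positive at the optimum. There the calcium and lysine constraints are tight.
That vertex is x1 = 4.99, x2 = 0.3286.
Objective = 0.27·4.99 + 1.65·0.3286 = 1.8895.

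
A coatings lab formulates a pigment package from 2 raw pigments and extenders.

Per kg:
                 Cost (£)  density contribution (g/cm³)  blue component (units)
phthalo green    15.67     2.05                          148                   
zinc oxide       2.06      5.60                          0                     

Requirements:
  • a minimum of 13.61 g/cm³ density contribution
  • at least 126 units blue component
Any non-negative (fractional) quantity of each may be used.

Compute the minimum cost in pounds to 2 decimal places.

Set it up as a linear program. Let x1 = kg of phthalo green, x2 = kg of zinc oxide.
Minimise 15.67x1 + 2.06x2 with:
  2.05x1 + 5.6x2 ≥ 13.61   (density contribution)
  148x1 ≥ 126   (blue component)
  x1, x2 ≥ 0.
Both inputs are positive at the optimum. There the density contribution and blue component constraints are tight.
That vertex is x1 = 0.8514, x2 = 2.119.
Objective = 15.67·0.8514 + 2.06·2.119 = 17.7066.

£17.71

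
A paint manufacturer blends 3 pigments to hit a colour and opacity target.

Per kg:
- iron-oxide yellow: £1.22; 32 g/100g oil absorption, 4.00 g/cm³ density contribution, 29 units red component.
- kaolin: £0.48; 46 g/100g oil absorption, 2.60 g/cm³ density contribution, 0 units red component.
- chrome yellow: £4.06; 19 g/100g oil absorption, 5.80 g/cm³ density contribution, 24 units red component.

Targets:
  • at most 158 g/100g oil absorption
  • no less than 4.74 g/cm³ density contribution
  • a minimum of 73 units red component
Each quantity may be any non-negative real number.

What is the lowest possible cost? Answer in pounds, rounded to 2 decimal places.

£3.07

Treat it as an LP. Let x1 = kg of iron-oxide yellow, x2 = kg of kaolin, x3 = kg of chrome yellow.
min 1.22x1 + 0.48x2 + 4.06x3 subject to:
  32x1 + 46x2 + 19x3 ≤ 158   (oil absorption)
  4x1 + 2.6x2 + 5.8x3 ≥ 4.74   (density contribution)
  29x1 + 24x3 ≥ 73   (red component)
  x1, x2, x3 ≥ 0.
The cheapest feasible vertex uses only iron-oxide yellow; kaolin, chrome yellow are not used. The red component requirement is met with equality.
Optimal quantities: iron-oxide yellow = 2.517 kg.
Hence cost = 1.22·2.517 = £3.0707.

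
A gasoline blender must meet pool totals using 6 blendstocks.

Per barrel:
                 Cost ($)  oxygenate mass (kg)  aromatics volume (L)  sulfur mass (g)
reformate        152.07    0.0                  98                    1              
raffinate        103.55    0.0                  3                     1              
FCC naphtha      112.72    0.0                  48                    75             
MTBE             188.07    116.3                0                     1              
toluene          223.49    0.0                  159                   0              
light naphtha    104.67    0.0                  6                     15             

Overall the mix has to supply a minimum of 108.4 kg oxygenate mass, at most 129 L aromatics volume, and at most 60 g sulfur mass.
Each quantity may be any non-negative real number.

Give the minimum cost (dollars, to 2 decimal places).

$175.29

Set it up as a linear program. Let x1 = barrels of reformate, x2 = barrels of raffinate, x3 = barrels of FCC naphtha, x4 = barrels of MTBE, x5 = barrels of toluene, x6 = barrels of light naphtha.
Minimise 152.07x1 + 103.55x2 + 112.72x3 + 188.07x4 + 223.49x5 + 104.67x6 subject to:
  116.3x4 ≥ 108.4   (oxygenate mass)
  98x1 + 3x2 + 48x3 + 159x5 + 6x6 ≤ 129   (aromatics volume)
  1x1 + 1x2 + 75x3 + 1x4 + 15x6 ≤ 60   (sulfur mass)
  x1, x2, x3, x4, x5, x6 ≥ 0.
The minimum-cost mix takes nothing from reformate, raffinate, FCC naphtha, toluene, light naphtha — only MTBE. Binding constraint: oxygenate mass.
Solving gives x4 = 0.93207.
Hence cost = 188.07·0.93207 = $175.2944.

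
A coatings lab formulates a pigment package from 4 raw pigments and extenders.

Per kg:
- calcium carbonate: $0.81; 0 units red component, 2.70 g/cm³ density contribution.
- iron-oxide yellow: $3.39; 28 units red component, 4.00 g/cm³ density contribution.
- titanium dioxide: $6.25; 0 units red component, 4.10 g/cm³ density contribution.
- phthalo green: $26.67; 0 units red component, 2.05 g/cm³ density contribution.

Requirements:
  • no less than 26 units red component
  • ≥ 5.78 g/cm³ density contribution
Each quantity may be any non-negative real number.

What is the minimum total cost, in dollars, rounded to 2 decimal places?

$3.77

Let x1 = kg of calcium carbonate, x2 = kg of iron-oxide yellow, x3 = kg of titanium dioxide, x4 = kg of phthalo green.
Minimize 0.81x1 + 3.39x2 + 6.25x3 + 26.67x4 subject to:
  28x2 ≥ 26   (red component)
  2.7x1 + 4x2 + 4.1x3 + 2.05x4 ≥ 5.78   (density contribution)
  x1, x2, x3, x4 ≥ 0.
The optimal basis is {calcium carbonate, iron-oxide yellow}; titanium dioxide, phthalo green drop out. The red component and density contribution requirements are met with equality.
So calcium carbonate = 0.7651 kg, iron-oxide yellow = 0.9286 kg.
Objective = 0.81·0.7651 + 3.39·0.9286 = 3.7677.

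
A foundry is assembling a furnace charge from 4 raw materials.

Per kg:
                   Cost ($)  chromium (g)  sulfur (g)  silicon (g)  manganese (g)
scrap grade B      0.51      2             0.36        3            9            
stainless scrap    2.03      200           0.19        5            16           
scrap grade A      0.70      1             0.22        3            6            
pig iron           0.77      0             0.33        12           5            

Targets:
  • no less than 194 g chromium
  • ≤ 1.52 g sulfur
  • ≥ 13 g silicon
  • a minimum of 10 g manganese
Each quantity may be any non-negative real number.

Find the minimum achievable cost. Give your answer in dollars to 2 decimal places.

$2.49

Let x1 = kg of scrap grade B, x2 = kg of stainless scrap, x3 = kg of scrap grade A, x4 = kg of pig iron.
min 0.51x1 + 2.03x2 + 0.7x3 + 0.77x4 s.t.:
  2x1 + 200x2 + 1x3 ≥ 194   (chromium)
  0.36x1 + 0.19x2 + 0.22x3 + 0.33x4 ≤ 1.52   (sulfur)
  3x1 + 5x2 + 3x3 + 12x4 ≥ 13   (silicon)
  9x1 + 16x2 + 6x3 + 5x4 ≥ 10   (manganese)
  x1, x2, x3, x4 ≥ 0.
The optimal basis is {stainless scrap, pig iron}; scrap grade B, scrap grade A drop out. The chromium and silicon requirements are met with equality.
That vertex is x2 = 0.97, x4 = 0.6792.
Cost = 2.03·0.97 + 0.77·0.6792 = 2.4921.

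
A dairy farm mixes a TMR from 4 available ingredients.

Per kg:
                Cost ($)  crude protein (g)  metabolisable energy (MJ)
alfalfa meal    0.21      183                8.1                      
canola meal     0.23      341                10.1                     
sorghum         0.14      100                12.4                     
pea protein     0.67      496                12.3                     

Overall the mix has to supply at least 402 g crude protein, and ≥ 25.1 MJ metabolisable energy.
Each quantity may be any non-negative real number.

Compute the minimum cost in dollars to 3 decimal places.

Let x1 = kg of alfalfa meal, x2 = kg of canola meal, x3 = kg of sorghum, x4 = kg of pea protein.
min 0.21x1 + 0.23x2 + 0.14x3 + 0.67x4 s.t.:
  183x1 + 341x2 + 100x3 + 496x4 ≥ 402   (crude protein)
  8.1x1 + 10.1x2 + 12.4x3 + 12.3x4 ≥ 25.1   (metabolisable energy)
  x1, x2, x3, x4 ≥ 0.
The minimum-cost mix takes nothing from alfalfa meal, pea protein — only canola meal, sorghum. Binding constraints: crude protein and metabolisable energy.
So canola meal = 0.769 kg, sorghum = 1.398 kg.
Cost = 0.23·0.769 + 0.14·1.398 = 0.37259.

$0.373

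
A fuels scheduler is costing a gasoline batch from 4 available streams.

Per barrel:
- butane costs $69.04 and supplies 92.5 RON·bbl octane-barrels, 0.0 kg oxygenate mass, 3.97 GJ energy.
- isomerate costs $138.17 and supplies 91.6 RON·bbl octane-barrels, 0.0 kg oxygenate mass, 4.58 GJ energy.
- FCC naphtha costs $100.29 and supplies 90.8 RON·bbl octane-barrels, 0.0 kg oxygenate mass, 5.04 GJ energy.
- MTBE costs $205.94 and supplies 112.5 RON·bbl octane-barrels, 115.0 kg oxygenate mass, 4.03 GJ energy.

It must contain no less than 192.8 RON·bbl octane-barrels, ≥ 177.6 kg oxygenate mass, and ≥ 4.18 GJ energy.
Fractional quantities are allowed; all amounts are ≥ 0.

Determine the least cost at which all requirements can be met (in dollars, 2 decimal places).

$332.27

Let x1 = barrels of butane, x2 = barrels of isomerate, x3 = barrels of FCC naphtha, x4 = barrels of MTBE.
min 69.04x1 + 138.17x2 + 100.29x3 + 205.94x4 subject to:
  92.5x1 + 91.6x2 + 90.8x3 + 112.5x4 ≥ 192.8   (octane-barrels)
  115x4 ≥ 177.6   (oxygenate mass)
  3.97x1 + 4.58x2 + 5.04x3 + 4.03x4 ≥ 4.18   (energy)
  x1, x2, x3, x4 ≥ 0.
At the optimum only butane, MTBE are positive (isomerate, FCC naphtha = 0). Binding constraints: octane-barrels and oxygenate mass.
Optimal quantities: butane = 0.206063 barrels, MTBE = 1.54435 barrels.
Cost = 69.04·0.206063 + 205.94·1.54435 = 332.2700.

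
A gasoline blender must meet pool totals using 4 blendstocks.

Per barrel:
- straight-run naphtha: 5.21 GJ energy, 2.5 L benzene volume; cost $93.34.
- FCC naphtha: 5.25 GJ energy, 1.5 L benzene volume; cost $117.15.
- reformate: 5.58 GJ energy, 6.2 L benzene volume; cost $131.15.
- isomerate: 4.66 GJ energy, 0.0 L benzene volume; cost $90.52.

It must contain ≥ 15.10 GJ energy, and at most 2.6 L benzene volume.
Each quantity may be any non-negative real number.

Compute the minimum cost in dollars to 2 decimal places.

Let x1 = barrels of straight-run naphtha, x2 = barrels of FCC naphtha, x3 = barrels of reformate, x4 = barrels of isomerate.
Minimize 93.34x1 + 117.15x2 + 131.15x3 + 90.52x4 s.t.:
  5.21x1 + 5.25x2 + 5.58x3 + 4.66x4 ≥ 15.1   (energy)
  2.5x1 + 1.5x2 + 6.2x3 ≤ 2.6   (benzene volume)
  x1, x2, x3, x4 ≥ 0.
At the optimum only straight-run naphtha, isomerate are positive (FCC naphtha, reformate = 0). Binding constraints: energy and benzene volume.
So straight-run naphtha = 1.04 barrels, isomerate = 2.0776 barrels.
Cost = 93.34·1.04 + 90.52·2.0776 = 285.1380.

$285.14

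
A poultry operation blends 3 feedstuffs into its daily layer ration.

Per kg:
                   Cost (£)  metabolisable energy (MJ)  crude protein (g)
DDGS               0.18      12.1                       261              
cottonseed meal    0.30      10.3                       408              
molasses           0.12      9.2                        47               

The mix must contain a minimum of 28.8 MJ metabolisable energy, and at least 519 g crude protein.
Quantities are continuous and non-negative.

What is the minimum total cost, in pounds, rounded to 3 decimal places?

£0.417

Treat it as an LP. Let x1 = kg of DDGS, x2 = kg of cottonseed meal, x3 = kg of molasses.
Minimise 0.18x1 + 0.3x2 + 0.12x3 with:
  12.1x1 + 10.3x2 + 9.2x3 ≥ 28.8   (metabolisable energy)
  261x1 + 408x2 + 47x3 ≥ 519   (crude protein)
  x1, x2, x3 ≥ 0.
The minimum-cost mix takes nothing from cottonseed meal — only DDGS, molasses. The metabolisable energy and crude protein requirements are met with equality.
Solving gives x1 = 1.867, x3 = 0.675.
Total cost: 0.18·1.867 + 0.12·0.675 = 0.41706.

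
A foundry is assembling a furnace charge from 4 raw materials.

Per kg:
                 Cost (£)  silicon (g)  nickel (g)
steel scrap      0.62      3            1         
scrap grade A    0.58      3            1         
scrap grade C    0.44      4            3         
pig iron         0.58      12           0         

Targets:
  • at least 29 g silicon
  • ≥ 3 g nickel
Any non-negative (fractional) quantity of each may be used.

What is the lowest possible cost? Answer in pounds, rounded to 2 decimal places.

£1.65

Let x1 = kg of steel scrap, x2 = kg of scrap grade A, x3 = kg of scrap grade C, x4 = kg of pig iron.
min 0.62x1 + 0.58x2 + 0.44x3 + 0.58x4 s.t.:
  3x1 + 3x2 + 4x3 + 12x4 ≥ 29   (silicon)
  1x1 + 1x2 + 3x3 ≥ 3   (nickel)
  x1, x2, x3, x4 ≥ 0.
The optimal basis is {scrap grade C, pig iron}; steel scrap, scrap grade A drop out. The silicon and nickel requirements are met with equality.
Solving gives x3 = 1, x4 = 2.083.
Total cost: 0.44·1 + 0.58·2.083 = 1.6481.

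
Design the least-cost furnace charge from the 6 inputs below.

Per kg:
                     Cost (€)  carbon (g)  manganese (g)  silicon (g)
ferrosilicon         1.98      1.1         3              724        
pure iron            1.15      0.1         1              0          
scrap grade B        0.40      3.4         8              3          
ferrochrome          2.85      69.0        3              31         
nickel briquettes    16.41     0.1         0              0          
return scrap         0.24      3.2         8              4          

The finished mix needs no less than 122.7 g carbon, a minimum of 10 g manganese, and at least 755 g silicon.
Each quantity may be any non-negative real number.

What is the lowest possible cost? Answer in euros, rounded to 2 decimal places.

€6.96

Treat it as an LP. Let x1 = kg of ferrosilicon, x2 = kg of pure iron, x3 = kg of scrap grade B, x4 = kg of ferrochrome, x5 = kg of nickel briquettes, x6 = kg of return scrap.
min 1.98x1 + 1.15x2 + 0.4x3 + 2.85x4 + 16.41x5 + 0.24x6 with:
  1.1x1 + 0.1x2 + 3.4x3 + 69x4 + 0.1x5 + 3.2x6 ≥ 122.7   (carbon)
  3x1 + 1x2 + 8x3 + 3x4 + 8x6 ≥ 10   (manganese)
  724x1 + 3x3 + 31x4 + 4x6 ≥ 755   (silicon)
  x1, x2, x3, x4, x5, x6 ≥ 0.
The optimal basis is {ferrosilicon, ferrochrome, return scrap}; pure iron, scrap grade B, nickel briquettes drop out. There the carbon, manganese, silicon constraints are tight.
Optimal quantities: ferrosilicon = 0.9665 kg, ferrochrome = 1.752 kg, return scrap = 0.2305 kg.
Cost = 1.98·0.9665 + 2.85·1.752 + 0.24·0.2305 = 6.9622.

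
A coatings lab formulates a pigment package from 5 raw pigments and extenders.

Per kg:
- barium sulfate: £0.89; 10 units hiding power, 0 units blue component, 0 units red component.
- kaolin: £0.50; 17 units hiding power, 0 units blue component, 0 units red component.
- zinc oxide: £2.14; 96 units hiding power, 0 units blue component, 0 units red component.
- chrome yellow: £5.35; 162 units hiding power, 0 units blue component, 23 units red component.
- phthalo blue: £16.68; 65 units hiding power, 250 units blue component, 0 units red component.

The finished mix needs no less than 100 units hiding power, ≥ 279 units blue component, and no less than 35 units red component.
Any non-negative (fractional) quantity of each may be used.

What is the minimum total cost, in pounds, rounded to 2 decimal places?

Treat it as an LP. Let x1 = kg of barium sulfate, x2 = kg of kaolin, x3 = kg of zinc oxide, x4 = kg of chrome yellow, x5 = kg of phthalo blue.
Minimize 0.89x1 + 0.5x2 + 2.14x3 + 5.35x4 + 16.68x5 subject to:
  10x1 + 17x2 + 96x3 + 162x4 + 65x5 ≥ 100   (hiding power)
  250x5 ≥ 279   (blue component)
  23x4 ≥ 35   (red component)
  x1, x2, x3, x4, x5 ≥ 0.
The minimum-cost mix takes nothing from barium sulfate, kaolin, zinc oxide — only chrome yellow, phthalo blue. The blue component and red component requirements are met with equality.
That vertex is x4 = 1.522, x5 = 1.116.
Hence cost = 5.35·1.522 + 16.68·1.116 = £26.7576.

£26.76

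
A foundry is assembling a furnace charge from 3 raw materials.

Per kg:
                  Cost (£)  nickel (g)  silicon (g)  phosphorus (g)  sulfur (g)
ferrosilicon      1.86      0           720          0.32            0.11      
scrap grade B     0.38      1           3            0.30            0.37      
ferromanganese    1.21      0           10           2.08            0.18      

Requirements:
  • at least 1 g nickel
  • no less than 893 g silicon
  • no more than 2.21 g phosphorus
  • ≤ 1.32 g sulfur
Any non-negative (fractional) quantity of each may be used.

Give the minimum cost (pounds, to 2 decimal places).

£2.68

Let x1 = kg of ferrosilicon, x2 = kg of scrap grade B, x3 = kg of ferromanganese.
min 1.86x1 + 0.38x2 + 1.21x3 subject to:
  1x2 ≥ 1   (nickel)
  720x1 + 3x2 + 10x3 ≥ 893   (silicon)
  0.32x1 + 0.3x2 + 2.08x3 ≤ 2.21   (phosphorus)
  0.11x1 + 0.37x2 + 0.18x3 ≤ 1.32   (sulfur)
  x1, x2, x3 ≥ 0.
The optimal basis is {ferrosilicon, scrap grade B}; ferromanganese drops out. Binding constraints: nickel and silicon.
Solving gives x1 = 1.236, x2 = 1.
Total cost: 1.86·1.236 + 0.38·1 = 2.6790.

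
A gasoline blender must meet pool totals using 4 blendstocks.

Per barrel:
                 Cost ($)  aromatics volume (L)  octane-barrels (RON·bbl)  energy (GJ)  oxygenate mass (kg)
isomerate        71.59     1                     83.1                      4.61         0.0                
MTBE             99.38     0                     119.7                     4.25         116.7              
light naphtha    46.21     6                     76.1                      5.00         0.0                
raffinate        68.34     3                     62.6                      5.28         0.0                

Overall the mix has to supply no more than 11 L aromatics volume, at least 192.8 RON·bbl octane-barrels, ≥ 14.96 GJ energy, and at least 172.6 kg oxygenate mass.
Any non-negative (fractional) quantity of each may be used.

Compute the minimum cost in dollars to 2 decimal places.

Treat it as an LP. Let x1 = barrels of isomerate, x2 = barrels of MTBE, x3 = barrels of light naphtha, x4 = barrels of raffinate.
min 71.59x1 + 99.38x2 + 46.21x3 + 68.34x4 with:
  1x1 + 6x3 + 3x4 ≤ 11   (aromatics volume)
  83.1x1 + 119.7x2 + 76.1x3 + 62.6x4 ≥ 192.8   (octane-barrels)
  4.61x1 + 4.25x2 + 5x3 + 5.28x4 ≥ 14.96   (energy)
  116.7x2 ≥ 172.6   (oxygenate mass)
  x1, x2, x3, x4 ≥ 0.
At the optimum only MTBE, light naphtha are positive (isomerate, raffinate = 0). Binding constraints: energy and oxygenate mass.
Solving gives x2 = 1.479, x3 = 1.7348.
Cost = 99.38·1.479 + 46.21·1.7348 = 227.1481.

$227.15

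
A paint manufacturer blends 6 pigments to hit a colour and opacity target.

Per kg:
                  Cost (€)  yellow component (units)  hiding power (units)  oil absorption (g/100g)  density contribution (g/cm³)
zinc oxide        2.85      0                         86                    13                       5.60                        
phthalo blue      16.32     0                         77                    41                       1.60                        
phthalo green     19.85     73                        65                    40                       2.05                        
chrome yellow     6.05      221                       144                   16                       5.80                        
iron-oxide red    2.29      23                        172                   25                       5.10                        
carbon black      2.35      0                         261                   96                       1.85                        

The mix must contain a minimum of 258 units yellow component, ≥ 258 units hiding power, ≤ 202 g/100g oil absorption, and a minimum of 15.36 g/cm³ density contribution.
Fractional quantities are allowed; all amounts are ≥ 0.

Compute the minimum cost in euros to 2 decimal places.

€10.23

Set it up as a linear program. Let x1 = kg of zinc oxide, x2 = kg of phthalo blue, x3 = kg of phthalo green, x4 = kg of chrome yellow, x5 = kg of iron-oxide red, x6 = kg of carbon black.
min 2.85x1 + 16.32x2 + 19.85x3 + 6.05x4 + 2.29x5 + 2.35x6 subject to:
  73x3 + 221x4 + 23x5 ≥ 258   (yellow component)
  86x1 + 77x2 + 65x3 + 144x4 + 172x5 + 261x6 ≥ 258   (hiding power)
  13x1 + 41x2 + 40x3 + 16x4 + 25x5 + 96x6 ≤ 202   (oil absorption)
  5.6x1 + 1.6x2 + 2.05x3 + 5.8x4 + 5.1x5 + 1.85x6 ≥ 15.36   (density contribution)
  x1, x2, x3, x4, x5, x6 ≥ 0.
The optimal basis is {chrome yellow, iron-oxide red}; zinc oxide, phthalo blue, phthalo green, carbon black drop out. Binding constraints: yellow component and density contribution.
That vertex is x4 = 0.9686, x5 = 1.91.
Total cost: 6.05·0.9686 + 2.29·1.91 = 10.2339.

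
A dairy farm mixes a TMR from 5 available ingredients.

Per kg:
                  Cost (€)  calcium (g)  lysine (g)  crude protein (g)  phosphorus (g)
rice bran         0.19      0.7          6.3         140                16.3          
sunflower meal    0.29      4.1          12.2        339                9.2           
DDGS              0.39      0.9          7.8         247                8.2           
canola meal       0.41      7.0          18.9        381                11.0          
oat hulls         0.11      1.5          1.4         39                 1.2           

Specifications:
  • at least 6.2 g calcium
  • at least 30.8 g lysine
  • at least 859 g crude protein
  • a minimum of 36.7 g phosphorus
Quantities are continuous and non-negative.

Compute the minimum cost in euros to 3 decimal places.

€0.810

This is a linear program. Let x1 = kg of rice bran, x2 = kg of sunflower meal, x3 = kg of DDGS, x4 = kg of canola meal, x5 = kg of oat hulls.
Minimise 0.19x1 + 0.29x2 + 0.39x3 + 0.41x4 + 0.11x5 s.t.:
  0.7x1 + 4.1x2 + 0.9x3 + 7x4 + 1.5x5 ≥ 6.2   (calcium)
  6.3x1 + 12.2x2 + 7.8x3 + 18.9x4 + 1.4x5 ≥ 30.8   (lysine)
  140x1 + 339x2 + 247x3 + 381x4 + 39x5 ≥ 859   (crude protein)
  16.3x1 + 9.2x2 + 8.2x3 + 11x4 + 1.2x5 ≥ 36.7   (phosphorus)
  x1, x2, x3, x4, x5 ≥ 0.
The optimal basis is {rice bran, sunflower meal}; DDGS, canola meal, oat hulls drop out. The crude protein and phosphorus requirements are met with equality.
So rice bran = 1.071 kg, sunflower meal = 2.092 kg.
Cost = 0.19·1.071 + 0.29·2.092 = 0.81017.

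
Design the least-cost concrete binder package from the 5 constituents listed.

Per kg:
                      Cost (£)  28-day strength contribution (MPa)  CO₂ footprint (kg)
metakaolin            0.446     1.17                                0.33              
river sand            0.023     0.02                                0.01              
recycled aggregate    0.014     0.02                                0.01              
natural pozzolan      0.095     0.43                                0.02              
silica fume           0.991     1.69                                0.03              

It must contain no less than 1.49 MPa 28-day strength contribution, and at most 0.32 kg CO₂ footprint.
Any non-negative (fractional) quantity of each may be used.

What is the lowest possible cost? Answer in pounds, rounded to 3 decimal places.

Set it up as a linear program. Let x1 = kg of metakaolin, x2 = kg of river sand, x3 = kg of recycled aggregate, x4 = kg of natural pozzolan, x5 = kg of silica fume.
Minimize 0.446x1 + 0.023x2 + 0.014x3 + 0.095x4 + 0.991x5 subject to:
  1.17x1 + 0.02x2 + 0.02x3 + 0.43x4 + 1.69x5 ≥ 1.49   (28-day strength contribution)
  0.33x1 + 0.01x2 + 0.01x3 + 0.02x4 + 0.03x5 ≤ 0.32   (CO₂ footprint)
  x1, x2, x3, x4, x5 ≥ 0.
The minimum-cost mix takes nothing from metakaolin, river sand, recycled aggregate, silica fume — only natural pozzolan. Binding constraint: 28-day strength contribution.
Solving gives x4 = 3.465.
Hence cost = 0.095·3.465 = £0.32918.

£0.329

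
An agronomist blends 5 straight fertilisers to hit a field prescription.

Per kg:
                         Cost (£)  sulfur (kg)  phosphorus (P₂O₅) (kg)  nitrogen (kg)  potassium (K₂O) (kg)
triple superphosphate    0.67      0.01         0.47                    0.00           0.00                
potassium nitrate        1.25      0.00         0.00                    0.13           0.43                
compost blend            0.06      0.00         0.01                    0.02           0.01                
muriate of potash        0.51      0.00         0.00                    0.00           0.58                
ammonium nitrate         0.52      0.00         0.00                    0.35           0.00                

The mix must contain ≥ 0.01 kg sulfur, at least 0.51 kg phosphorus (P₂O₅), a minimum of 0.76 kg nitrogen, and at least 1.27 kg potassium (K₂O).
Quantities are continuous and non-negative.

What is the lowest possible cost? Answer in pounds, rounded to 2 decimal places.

£2.97

This is a linear program. Let x1 = kg of triple superphosphate, x2 = kg of potassium nitrate, x3 = kg of compost blend, x4 = kg of muriate of potash, x5 = kg of ammonium nitrate.
Minimise 0.67x1 + 1.25x2 + 0.06x3 + 0.51x4 + 0.52x5 s.t.:
  0.01x1 ≥ 0.01   (sulfur)
  0.47x1 + 0.01x3 ≥ 0.51   (phosphorus (P₂O₅))
  0.13x2 + 0.02x3 + 0.35x5 ≥ 0.76   (nitrogen)
  0.43x2 + 0.01x3 + 0.58x4 ≥ 1.27   (potassium (K₂O))
  x1, x2, x3, x4, x5 ≥ 0.
The cheapest feasible vertex uses only triple superphosphate, muriate of potash, ammonium nitrate; potassium nitrate, compost blend are not used. Binding constraints: phosphorus (P₂O₅), nitrogen, potassium (K₂O).
Solving gives x1 = 1.085, x4 = 2.19, x5 = 2.171.
Cost = 0.67·1.085 + 0.51·2.19 + 0.52·2.171 = 2.9728.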